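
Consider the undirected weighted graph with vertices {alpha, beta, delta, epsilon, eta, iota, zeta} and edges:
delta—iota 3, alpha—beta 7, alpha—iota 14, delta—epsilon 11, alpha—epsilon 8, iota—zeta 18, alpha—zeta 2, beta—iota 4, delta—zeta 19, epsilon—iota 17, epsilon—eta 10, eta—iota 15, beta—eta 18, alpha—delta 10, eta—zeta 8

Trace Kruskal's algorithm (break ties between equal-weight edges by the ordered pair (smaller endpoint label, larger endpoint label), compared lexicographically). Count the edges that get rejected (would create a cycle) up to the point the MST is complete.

0

Kruskal: consider edges lightest-first.
alpha—zeta (2): add — endpoints in different components.
delta—iota (3): add — endpoints in different components.
beta—iota (4): add — endpoints in different components.
alpha—beta (7): add — endpoints in different components.
alpha—epsilon (8): add — endpoints in different components.
eta—zeta (8): add — endpoints in different components.
Edges rejected before the tree was complete: 0.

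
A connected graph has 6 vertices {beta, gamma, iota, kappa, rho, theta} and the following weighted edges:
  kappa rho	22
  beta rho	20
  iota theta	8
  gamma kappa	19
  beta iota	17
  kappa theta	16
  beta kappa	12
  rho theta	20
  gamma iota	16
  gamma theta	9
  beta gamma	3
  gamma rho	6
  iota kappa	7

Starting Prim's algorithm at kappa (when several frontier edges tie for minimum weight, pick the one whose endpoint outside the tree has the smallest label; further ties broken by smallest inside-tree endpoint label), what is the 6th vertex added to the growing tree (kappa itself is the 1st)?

rho

Prim, starting at kappa.
Step 1: cheapest edge leaving the tree is iota kappa (7); add iota.
Step 2: cheapest edge leaving the tree is iota theta (8); add theta.
Step 3: cheapest edge leaving the tree is gamma theta (9); add gamma.
Step 4: cheapest edge leaving the tree is beta gamma (3); add beta.
Step 5: cheapest edge leaving the tree is gamma rho (6); add rho.
Vertex order: kappa, iota, theta, gamma, beta, rho. The 6th vertex is rho.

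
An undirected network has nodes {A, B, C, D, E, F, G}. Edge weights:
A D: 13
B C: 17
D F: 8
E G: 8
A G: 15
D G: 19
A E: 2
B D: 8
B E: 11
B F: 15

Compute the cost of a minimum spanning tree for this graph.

Prim's algorithm from E:
Step 1: cheapest edge leaving the tree is A E (2); add A.
Step 2: cheapest edge leaving the tree is E G (8); add G.
Step 3: cheapest edge leaving the tree is B E (11); add B.
Step 4: cheapest edge leaving the tree is B D (8); add D.
Step 5: cheapest edge leaving the tree is D F (8); add F.
Step 6: cheapest edge leaving the tree is B C (17); add C.
MST edges: A E, E G, B E, B D, D F, B C; total weight 2+8+11+8+8+17 = 54.

54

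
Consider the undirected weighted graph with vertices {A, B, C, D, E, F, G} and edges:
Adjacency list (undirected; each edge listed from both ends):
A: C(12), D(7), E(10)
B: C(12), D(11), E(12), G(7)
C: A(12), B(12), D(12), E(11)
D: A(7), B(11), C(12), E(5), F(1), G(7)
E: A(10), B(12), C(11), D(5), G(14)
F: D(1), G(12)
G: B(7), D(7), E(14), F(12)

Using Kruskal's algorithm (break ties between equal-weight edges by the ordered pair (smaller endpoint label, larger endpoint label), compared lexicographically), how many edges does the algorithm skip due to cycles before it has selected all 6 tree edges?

Sort edges by weight, then run Kruskal:
D—F (1): add. Components now {A} {B} {C} {D,F} {E} {G}
D—E (5): add. Components now {A} {B} {C} {D,E,F} {G}
A—D (7): add. Components now {A,D,E,F} {B} {C} {G}
B—G (7): add. Components now {A,D,E,F} {B,G} {C}
D—G (7): add. Components now {A,B,D,E,F,G} {C}
A—E (10): skip — A and E already connected.
B—D (11): skip — B and D already connected.
C—E (11): add. Components now {A,B,C,D,E,F,G}
Edges rejected before the tree was complete: 2.

2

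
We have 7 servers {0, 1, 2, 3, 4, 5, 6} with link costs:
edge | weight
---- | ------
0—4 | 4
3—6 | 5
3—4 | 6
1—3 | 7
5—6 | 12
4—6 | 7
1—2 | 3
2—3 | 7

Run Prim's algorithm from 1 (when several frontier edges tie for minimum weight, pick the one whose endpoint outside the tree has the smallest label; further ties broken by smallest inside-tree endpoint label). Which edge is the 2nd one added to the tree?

Prim's algorithm from 1:
Step 1: frontier [1—2 3, 1—3 7] → take 1—2 (3); add 2.
Step 2: frontier [1—3 7, 2—3 7] → take 1—3 (7); add 3.
Step 3: frontier [3—6 5, 3—4 6] → take 3—6 (5); add 6.
Step 4: frontier [3—4 6, 4—6 7, 5—6 12] → take 3—4 (6); add 4.
Step 5: frontier [0—4 4, 5—6 12] → take 0—4 (4); add 0.
Step 6: frontier [5—6 12] → take 5—6 (12); add 5.
The 2nd edge added is 1—3.

1-3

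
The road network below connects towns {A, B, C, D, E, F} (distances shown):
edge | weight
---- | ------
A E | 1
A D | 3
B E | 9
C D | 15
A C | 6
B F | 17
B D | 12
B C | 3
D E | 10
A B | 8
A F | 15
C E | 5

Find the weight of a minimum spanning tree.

27

Kruskal's algorithm — process edges by increasing weight (ties by edge label):
A E (1): add. Components now {A,E} {B} {C} {D} {F}
A D (3): add. Components now {A,D,E} {B} {C} {F}
B C (3): add. Components now {A,D,E} {B,C} {F}
C E (5): add. Components now {A,B,C,D,E} {F}
A C (6): skip — A and C already connected.
A B (8): skip — A and B already connected.
B E (9): skip — B and E already connected.
D E (10): skip — D and E already connected.
B D (12): skip — B and D already connected.
A F (15): add. Components now {A,B,C,D,E,F}
MST edges: A E, A D, B C, C E, A F; total weight 1+3+3+5+15 = 27.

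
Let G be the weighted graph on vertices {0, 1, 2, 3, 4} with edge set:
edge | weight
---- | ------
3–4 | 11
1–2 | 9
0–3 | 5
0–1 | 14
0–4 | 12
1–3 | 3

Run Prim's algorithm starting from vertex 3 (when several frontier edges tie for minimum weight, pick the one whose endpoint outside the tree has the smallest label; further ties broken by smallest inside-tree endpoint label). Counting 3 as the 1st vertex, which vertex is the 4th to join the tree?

2

Prim, starting at 3.
Step 1: cheapest edge leaving the tree is 1–3 (3); add 1.
Step 2: cheapest edge leaving the tree is 0–3 (5); add 0.
Step 3: cheapest edge leaving the tree is 1–2 (9); add 2.
Step 4: cheapest edge leaving the tree is 3–4 (11); add 4.
Vertex order: 3, 1, 0, 2, 4. The 4th vertex is 2.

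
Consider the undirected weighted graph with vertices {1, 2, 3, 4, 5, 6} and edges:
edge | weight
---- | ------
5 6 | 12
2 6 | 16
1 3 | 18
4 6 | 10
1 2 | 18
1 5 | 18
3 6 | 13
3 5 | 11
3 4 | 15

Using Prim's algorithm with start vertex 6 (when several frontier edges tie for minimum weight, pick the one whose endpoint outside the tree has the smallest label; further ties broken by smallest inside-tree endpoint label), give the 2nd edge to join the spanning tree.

Prim's algorithm from 6:
Step 1: frontier [4 6 10, 5 6 12, 3 6 13, 2 6 16] → take 4 6 (10); add 4.
Step 2: frontier [3 4 15, 5 6 12, 3 6 13, 2 6 16] → take 5 6 (12); add 5.
Step 3: frontier [3 4 15, 3 5 11, 1 5 18, 3 6 13, 2 6 16] → take 3 5 (11); add 3.
Step 4: frontier [1 3 18, 1 5 18, 2 6 16] → take 2 6 (16); add 2.
Step 5: frontier [1 2 18, 1 3 18, 1 5 18] → take 1 2 (18); add 1.
The 2nd edge added is 5 6.

5-6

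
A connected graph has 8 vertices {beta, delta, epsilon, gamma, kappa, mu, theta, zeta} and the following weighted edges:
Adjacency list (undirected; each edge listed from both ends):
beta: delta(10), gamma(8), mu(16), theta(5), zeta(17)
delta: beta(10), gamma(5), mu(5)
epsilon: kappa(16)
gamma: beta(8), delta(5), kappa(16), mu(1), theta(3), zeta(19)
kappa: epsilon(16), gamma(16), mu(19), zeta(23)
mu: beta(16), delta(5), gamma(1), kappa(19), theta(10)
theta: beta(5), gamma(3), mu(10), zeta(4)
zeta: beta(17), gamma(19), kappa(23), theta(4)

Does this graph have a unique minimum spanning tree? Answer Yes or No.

No

Kruskal: consider edges lightest-first.
gamma mu (1): add — endpoints in different components.
gamma theta (3): add — endpoints in different components.
theta zeta (4): add — endpoints in different components.
beta theta (5): add — endpoints in different components.
delta gamma (5): add — endpoints in different components.
delta mu (5): skip — mu and delta already connected.
beta gamma (8): skip — gamma and beta already connected.
beta delta (10): skip — delta and beta already connected.
mu theta (10): skip — mu and theta already connected.
beta mu (16): skip — mu and beta already connected.
epsilon kappa (16): add — endpoints in different components.
gamma kappa (16): add — endpoints in different components.
Non-tree edge delta mu has weight 5, equal to the heaviest edge on its tree cycle — swapping gives another MST of the same weight. Not unique.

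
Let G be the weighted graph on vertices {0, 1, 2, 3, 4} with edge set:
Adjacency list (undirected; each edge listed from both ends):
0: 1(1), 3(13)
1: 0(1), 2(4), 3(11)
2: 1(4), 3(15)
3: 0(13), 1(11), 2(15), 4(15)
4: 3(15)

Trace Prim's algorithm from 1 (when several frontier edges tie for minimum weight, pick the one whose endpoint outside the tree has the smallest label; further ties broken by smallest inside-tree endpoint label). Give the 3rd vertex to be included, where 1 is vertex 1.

2

Grow the tree from 1 using Prim:
Step 1: cheapest edge leaving the tree is 0 1 (1); add 0.
Step 2: cheapest edge leaving the tree is 1 2 (4); add 2.
Step 3: cheapest edge leaving the tree is 1 3 (11); add 3.
Step 4: cheapest edge leaving the tree is 3 4 (15); add 4.
Vertex order: 1, 0, 2, 3, 4. The 3rd vertex is 2.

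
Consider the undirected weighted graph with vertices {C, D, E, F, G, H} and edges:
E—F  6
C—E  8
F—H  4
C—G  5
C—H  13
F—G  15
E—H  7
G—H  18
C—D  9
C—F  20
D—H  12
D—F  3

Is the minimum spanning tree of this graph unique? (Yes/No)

Yes

Kruskal: consider edges lightest-first.
D—F (3): add. Components now {C} {D,F} {E} {G} {H}
F—H (4): add. Components now {C} {D,F,H} {E} {G}
C—G (5): add. Components now {C,G} {D,F,H} {E}
E—F (6): add. Components now {C,G} {D,E,F,H}
E—H (7): skip — E and H already connected.
C—E (8): add. Components now {C,D,E,F,G,H}
Every non-tree edge has weight strictly greater than the heaviest edge on the tree path between its endpoints, so the MST is unique.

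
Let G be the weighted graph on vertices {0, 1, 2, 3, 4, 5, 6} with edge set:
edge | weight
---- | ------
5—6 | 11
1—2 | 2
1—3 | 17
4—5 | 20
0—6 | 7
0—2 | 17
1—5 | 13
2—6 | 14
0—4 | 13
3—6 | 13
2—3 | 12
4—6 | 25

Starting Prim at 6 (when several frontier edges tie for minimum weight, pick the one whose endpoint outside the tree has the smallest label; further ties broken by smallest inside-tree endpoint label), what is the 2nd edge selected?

5-6

Grow the tree from 6 using Prim:
Step 1: cheapest edge leaving the tree is 0—6 (7); add 0.
Step 2: cheapest edge leaving the tree is 5—6 (11); add 5.
Step 3: cheapest edge leaving the tree is 1—5 (13); add 1.
Step 4: cheapest edge leaving the tree is 1—2 (2); add 2.
Step 5: cheapest edge leaving the tree is 2—3 (12); add 3.
Step 6: cheapest edge leaving the tree is 0—4 (13); add 4.
The 2nd edge added is 5—6.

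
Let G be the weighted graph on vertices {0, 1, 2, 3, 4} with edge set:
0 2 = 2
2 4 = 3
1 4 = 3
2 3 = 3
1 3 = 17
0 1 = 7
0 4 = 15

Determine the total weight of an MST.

11

Prim's algorithm from 1:
Step 1: frontier [1 4 3, 0 1 7, 1 3 17] → take 1 4 (3); add 4.
Step 2: frontier [0 1 7, 1 3 17, 2 4 3, 0 4 15] → take 2 4 (3); add 2.
Step 3: frontier [0 1 7, 1 3 17, 0 2 2, 2 3 3, 0 4 15] → take 0 2 (2); add 0.
Step 4: frontier [1 3 17, 2 3 3] → take 2 3 (3); add 3.
MST edges: 1 4, 2 4, 0 2, 2 3; total weight 3+3+2+3 = 11.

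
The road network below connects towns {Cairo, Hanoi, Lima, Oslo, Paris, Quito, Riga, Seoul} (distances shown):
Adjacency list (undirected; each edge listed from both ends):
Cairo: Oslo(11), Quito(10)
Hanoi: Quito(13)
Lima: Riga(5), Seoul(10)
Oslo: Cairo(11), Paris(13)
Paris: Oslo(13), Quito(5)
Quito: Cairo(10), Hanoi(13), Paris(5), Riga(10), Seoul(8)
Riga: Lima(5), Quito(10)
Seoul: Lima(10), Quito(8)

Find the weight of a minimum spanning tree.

Prim's algorithm from Quito:
Step 1: frontier [Paris–Quito 5, Quito–Seoul 8, Cairo–Quito 10, Quito–Riga 10, Hanoi–Quito 13] → take Paris–Quito (5); add Paris.
Step 2: frontier [Oslo–Paris 13, Quito–Seoul 8, Cairo–Quito 10, Quito–Riga 10, Hanoi–Quito 13] → take Quito–Seoul (8); add Seoul.
Step 3: frontier [Oslo–Paris 13, Cairo–Quito 10, Quito–Riga 10, Hanoi–Quito 13, Lima–Seoul 10] → take Cairo–Quito (10); add Cairo.
Step 4: frontier [Cairo–Oslo 11, Oslo–Paris 13, Quito–Riga 10, Hanoi–Quito 13, Lima–Seoul 10] → take Lima–Seoul (10); add Lima.
Step 5: frontier [Cairo–Oslo 11, Lima–Riga 5, Oslo–Paris 13, Quito–Riga 10, Hanoi–Quito 13] → take Lima–Riga (5); add Riga.
Step 6: frontier [Cairo–Oslo 11, Oslo–Paris 13, Hanoi–Quito 13] → take Cairo–Oslo (11); add Oslo.
Step 7: frontier [Hanoi–Quito 13] → take Hanoi–Quito (13); add Hanoi.
MST edges: Paris–Quito, Quito–Seoul, Cairo–Quito, Lima–Seoul, Lima–Riga, Cairo–Oslo, Hanoi–Quito; total weight 5+8+10+10+5+11+13 = 62.

62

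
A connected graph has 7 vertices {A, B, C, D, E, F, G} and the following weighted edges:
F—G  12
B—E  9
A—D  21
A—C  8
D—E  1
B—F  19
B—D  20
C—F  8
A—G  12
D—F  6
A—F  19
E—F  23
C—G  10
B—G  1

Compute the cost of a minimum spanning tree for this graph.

33

Grow the tree from D using Prim:
Step 1: cheapest edge leaving the tree is D—E (1); add E.
Step 2: cheapest edge leaving the tree is D—F (6); add F.
Step 3: cheapest edge leaving the tree is C—F (8); add C.
Step 4: cheapest edge leaving the tree is A—C (8); add A.
Step 5: cheapest edge leaving the tree is B—E (9); add B.
Step 6: cheapest edge leaving the tree is B—G (1); add G.
MST edges: D—E, D—F, C—F, A—C, B—E, B—G; total weight 1+6+8+8+9+1 = 33.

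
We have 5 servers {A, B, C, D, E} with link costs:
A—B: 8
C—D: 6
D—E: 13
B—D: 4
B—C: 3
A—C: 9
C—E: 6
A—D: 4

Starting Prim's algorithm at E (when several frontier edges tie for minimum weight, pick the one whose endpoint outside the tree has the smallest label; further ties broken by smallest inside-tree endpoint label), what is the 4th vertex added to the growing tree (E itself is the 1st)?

Prim's algorithm from E:
Step 1: frontier [C—E 6, D—E 13] → take C—E (6); add C.
Step 2: frontier [B—C 3, C—D 6, A—C 9, D—E 13] → take B—C (3); add B.
Step 3: frontier [B—D 4, A—B 8, C—D 6, A—C 9, D—E 13] → take B—D (4); add D.
Step 4: frontier [A—B 8, A—C 9, A—D 4] → take A—D (4); add A.
Vertex order: E, C, B, D, A. The 4th vertex is D.

D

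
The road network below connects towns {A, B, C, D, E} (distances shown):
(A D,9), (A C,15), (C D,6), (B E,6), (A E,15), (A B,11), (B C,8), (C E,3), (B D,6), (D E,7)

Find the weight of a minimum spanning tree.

24

Sort edges by weight, then run Kruskal:
C E (3): add. Components now {A} {B} {C,E} {D}
B D (6): add. Components now {A} {B,D} {C,E}
B E (6): add. Components now {A} {B,C,D,E}
C D (6): skip — C and D already connected.
D E (7): skip — D and E already connected.
B C (8): skip — B and C already connected.
A D (9): add. Components now {A,B,C,D,E}
MST edges: C E, B D, B E, A D; total weight 3+6+6+9 = 24.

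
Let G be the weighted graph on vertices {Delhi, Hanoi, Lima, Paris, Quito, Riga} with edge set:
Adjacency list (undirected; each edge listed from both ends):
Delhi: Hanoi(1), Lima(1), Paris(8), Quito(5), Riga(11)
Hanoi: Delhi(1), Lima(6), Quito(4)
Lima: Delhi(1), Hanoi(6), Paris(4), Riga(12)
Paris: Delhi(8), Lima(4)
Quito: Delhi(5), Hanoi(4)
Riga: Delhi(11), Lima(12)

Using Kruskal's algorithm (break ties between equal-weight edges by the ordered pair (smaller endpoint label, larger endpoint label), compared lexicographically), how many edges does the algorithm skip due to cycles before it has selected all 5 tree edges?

3

Kruskal's algorithm — process edges by increasing weight (ties by edge label):
Delhi—Hanoi (1): add. Components now {Paris} {Delhi,Hanoi} {Riga} {Quito} {Lima}
Delhi—Lima (1): add. Components now {Paris} {Delhi,Hanoi,Lima} {Riga} {Quito}
Hanoi—Quito (4): add. Components now {Paris} {Delhi,Hanoi,Lima,Quito} {Riga}
Lima—Paris (4): add. Components now {Delhi,Hanoi,Lima,Paris,Quito} {Riga}
Delhi—Quito (5): skip — Delhi and Quito already connected.
Hanoi—Lima (6): skip — Hanoi and Lima already connected.
Delhi—Paris (8): skip — Paris and Delhi already connected.
Delhi—Riga (11): add. Components now {Delhi,Hanoi,Lima,Paris,Quito,Riga}
Edges rejected before the tree was complete: 3.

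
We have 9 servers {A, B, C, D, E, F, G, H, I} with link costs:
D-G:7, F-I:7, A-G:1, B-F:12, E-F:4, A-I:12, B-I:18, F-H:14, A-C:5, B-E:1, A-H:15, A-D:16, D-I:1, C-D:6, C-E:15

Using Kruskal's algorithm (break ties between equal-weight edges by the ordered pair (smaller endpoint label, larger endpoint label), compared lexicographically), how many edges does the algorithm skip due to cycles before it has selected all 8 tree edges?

3

Kruskal: consider edges lightest-first.
A-G (1): add — endpoints in different components.
B-E (1): add — endpoints in different components.
D-I (1): add — endpoints in different components.
E-F (4): add — endpoints in different components.
A-C (5): add — endpoints in different components.
C-D (6): add — endpoints in different components.
D-G (7): skip — D and G already connected.
F-I (7): add — endpoints in different components.
A-I (12): skip — A and I already connected.
B-F (12): skip — B and F already connected.
F-H (14): add — endpoints in different components.
Edges rejected before the tree was complete: 3.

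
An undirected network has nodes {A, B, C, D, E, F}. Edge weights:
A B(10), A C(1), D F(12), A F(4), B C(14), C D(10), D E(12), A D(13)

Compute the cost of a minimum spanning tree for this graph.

37

Kruskal's algorithm — process edges by increasing weight (ties by edge label):
A C (1): add — endpoints in different components.
A F (4): add — endpoints in different components.
A B (10): add — endpoints in different components.
C D (10): add — endpoints in different components.
D E (12): add — endpoints in different components.
MST edges: A C, A F, A B, C D, D E; total weight 1+4+10+10+12 = 37.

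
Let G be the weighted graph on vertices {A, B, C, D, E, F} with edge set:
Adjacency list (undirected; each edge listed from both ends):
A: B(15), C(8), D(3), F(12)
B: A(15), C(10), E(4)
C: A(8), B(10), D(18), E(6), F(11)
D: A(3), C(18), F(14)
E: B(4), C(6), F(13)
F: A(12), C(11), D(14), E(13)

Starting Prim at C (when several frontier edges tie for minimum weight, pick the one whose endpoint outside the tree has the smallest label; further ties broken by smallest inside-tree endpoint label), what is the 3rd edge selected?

Grow the tree from C using Prim:
Step 1: cheapest edge leaving the tree is C-E (6); add E.
Step 2: cheapest edge leaving the tree is B-E (4); add B.
Step 3: cheapest edge leaving the tree is A-C (8); add A.
Step 4: cheapest edge leaving the tree is A-D (3); add D.
Step 5: cheapest edge leaving the tree is C-F (11); add F.
The 3rd edge added is A-C.

A-C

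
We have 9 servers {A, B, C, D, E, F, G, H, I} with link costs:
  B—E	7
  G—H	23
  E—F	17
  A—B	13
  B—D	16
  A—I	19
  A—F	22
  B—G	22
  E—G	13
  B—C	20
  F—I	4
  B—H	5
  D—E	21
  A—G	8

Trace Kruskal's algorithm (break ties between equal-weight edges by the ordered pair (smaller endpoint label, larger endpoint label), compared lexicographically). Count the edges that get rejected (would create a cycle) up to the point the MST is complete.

Kruskal's algorithm — process edges by increasing weight (ties by edge label):
F—I (4): add — endpoints in different components.
B—H (5): add — endpoints in different components.
B—E (7): add — endpoints in different components.
A—G (8): add — endpoints in different components.
A—B (13): add — endpoints in different components.
E—G (13): skip — E and G already connected.
B—D (16): add — endpoints in different components.
E—F (17): add — endpoints in different components.
A—I (19): skip — A and I already connected.
B—C (20): add — endpoints in different components.
Edges rejected before the tree was complete: 2.

2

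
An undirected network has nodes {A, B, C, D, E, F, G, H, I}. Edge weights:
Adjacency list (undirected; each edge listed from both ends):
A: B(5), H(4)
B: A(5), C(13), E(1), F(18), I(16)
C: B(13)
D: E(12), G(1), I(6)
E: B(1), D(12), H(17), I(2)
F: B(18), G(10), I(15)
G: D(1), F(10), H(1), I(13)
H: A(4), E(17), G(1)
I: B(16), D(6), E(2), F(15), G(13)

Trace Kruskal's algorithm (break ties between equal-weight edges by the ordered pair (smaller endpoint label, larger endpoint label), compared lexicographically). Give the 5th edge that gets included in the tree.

A-H

Sort edges by weight, then run Kruskal:
B—E (1): add — endpoints in different components.
D—G (1): add — endpoints in different components.
G—H (1): add — endpoints in different components.
E—I (2): add — endpoints in different components.
A—H (4): add — endpoints in different components.
A—B (5): add — endpoints in different components.
D—I (6): skip — D and I already connected.
F—G (10): add — endpoints in different components.
D—E (12): skip — D and E already connected.
B—C (13): add — endpoints in different components.
The 5th edge added is A—H.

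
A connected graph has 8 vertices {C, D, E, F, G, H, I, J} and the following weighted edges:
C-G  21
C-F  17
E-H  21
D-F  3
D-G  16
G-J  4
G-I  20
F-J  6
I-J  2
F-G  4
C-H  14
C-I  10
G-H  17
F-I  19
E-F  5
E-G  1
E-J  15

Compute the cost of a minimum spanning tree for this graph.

Sort edges by weight, then run Kruskal:
E-G (1): add — endpoints in different components.
I-J (2): add — endpoints in different components.
D-F (3): add — endpoints in different components.
F-G (4): add — endpoints in different components.
G-J (4): add — endpoints in different components.
E-F (5): skip — E and F already connected.
F-J (6): skip — F and J already connected.
C-I (10): add — endpoints in different components.
C-H (14): add — endpoints in different components.
MST edges: E-G, I-J, D-F, F-G, G-J, C-I, C-H; total weight 1+2+3+4+4+10+14 = 38.

38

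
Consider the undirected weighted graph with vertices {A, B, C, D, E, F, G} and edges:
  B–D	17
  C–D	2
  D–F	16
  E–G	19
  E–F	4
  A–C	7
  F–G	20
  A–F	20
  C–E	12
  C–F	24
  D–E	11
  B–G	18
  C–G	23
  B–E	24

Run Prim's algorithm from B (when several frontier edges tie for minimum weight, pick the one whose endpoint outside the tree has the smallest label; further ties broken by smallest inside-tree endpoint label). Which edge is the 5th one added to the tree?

E-F

Prim's algorithm from B:
Step 1: frontier [B–D 17, B–G 18, B–E 24] → take B–D (17); add D.
Step 2: frontier [B–G 18, B–E 24, C–D 2, D–E 11, D–F 16] → take C–D (2); add C.
Step 3: frontier [B–G 18, B–E 24, A–C 7, C–E 12, C–G 23, C–F 24, D–E 11, D–F 16] → take A–C (7); add A.
Step 4: frontier [A–F 20, B–G 18, B–E 24, C–E 12, C–G 23, C–F 24, D–E 11, D–F 16] → take D–E (11); add E.
Step 5: frontier [A–F 20, B–G 18, C–G 23, C–F 24, D–F 16, E–F 4, E–G 19] → take E–F (4); add F.
Step 6: frontier [B–G 18, C–G 23, E–G 19, F–G 20] → take B–G (18); add G.
The 5th edge added is E–F.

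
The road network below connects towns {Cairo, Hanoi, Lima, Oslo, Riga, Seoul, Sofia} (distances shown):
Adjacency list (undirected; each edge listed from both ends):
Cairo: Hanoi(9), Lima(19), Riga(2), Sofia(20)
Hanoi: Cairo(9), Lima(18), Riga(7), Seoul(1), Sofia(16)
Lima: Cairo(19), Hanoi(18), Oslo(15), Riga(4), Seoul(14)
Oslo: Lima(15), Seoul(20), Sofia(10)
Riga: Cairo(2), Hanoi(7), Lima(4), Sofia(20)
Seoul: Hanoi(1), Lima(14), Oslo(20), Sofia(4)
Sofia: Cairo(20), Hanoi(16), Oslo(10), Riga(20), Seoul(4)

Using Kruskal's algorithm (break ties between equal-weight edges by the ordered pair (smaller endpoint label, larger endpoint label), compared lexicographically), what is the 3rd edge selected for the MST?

Kruskal's algorithm — process edges by increasing weight (ties by edge label):
Hanoi-Seoul (1): add. Components now {Cairo} {Riga} {Sofia} {Hanoi,Seoul} {Oslo} {Lima}
Cairo-Riga (2): add. Components now {Cairo,Riga} {Sofia} {Hanoi,Seoul} {Oslo} {Lima}
Lima-Riga (4): add. Components now {Cairo,Lima,Riga} {Sofia} {Hanoi,Seoul} {Oslo}
Seoul-Sofia (4): add. Components now {Cairo,Lima,Riga} {Hanoi,Seoul,Sofia} {Oslo}
Hanoi-Riga (7): add. Components now {Cairo,Hanoi,Lima,Riga,Seoul,Sofia} {Oslo}
Cairo-Hanoi (9): skip — Cairo and Hanoi already connected.
Oslo-Sofia (10): add. Components now {Cairo,Hanoi,Lima,Oslo,Riga,Seoul,Sofia}
The 3rd edge added is Lima-Riga.

Lima-Riga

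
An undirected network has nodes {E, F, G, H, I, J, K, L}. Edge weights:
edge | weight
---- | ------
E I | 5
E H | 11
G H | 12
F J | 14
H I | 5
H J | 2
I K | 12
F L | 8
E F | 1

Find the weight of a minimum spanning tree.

45

Kruskal's algorithm — process edges by increasing weight (ties by edge label):
E F (1): add — endpoints in different components.
H J (2): add — endpoints in different components.
E I (5): add — endpoints in different components.
H I (5): add — endpoints in different components.
F L (8): add — endpoints in different components.
E H (11): skip — E and H already connected.
G H (12): add — endpoints in different components.
I K (12): add — endpoints in different components.
MST edges: E F, H J, E I, H I, F L, G H, I K; total weight 1+2+5+5+8+12+12 = 45.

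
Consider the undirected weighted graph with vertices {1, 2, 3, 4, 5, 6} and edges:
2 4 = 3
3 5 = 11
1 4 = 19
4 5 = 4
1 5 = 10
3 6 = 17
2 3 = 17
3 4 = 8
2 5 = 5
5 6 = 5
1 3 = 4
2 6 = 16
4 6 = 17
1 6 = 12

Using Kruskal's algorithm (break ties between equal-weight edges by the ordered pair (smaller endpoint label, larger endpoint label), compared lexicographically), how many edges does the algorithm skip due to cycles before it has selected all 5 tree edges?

1

Kruskal's algorithm — process edges by increasing weight (ties by edge label):
2 4 (3): add — endpoints in different components.
1 3 (4): add — endpoints in different components.
4 5 (4): add — endpoints in different components.
2 5 (5): skip — 2 and 5 already connected.
5 6 (5): add — endpoints in different components.
3 4 (8): add — endpoints in different components.
Edges rejected before the tree was complete: 1.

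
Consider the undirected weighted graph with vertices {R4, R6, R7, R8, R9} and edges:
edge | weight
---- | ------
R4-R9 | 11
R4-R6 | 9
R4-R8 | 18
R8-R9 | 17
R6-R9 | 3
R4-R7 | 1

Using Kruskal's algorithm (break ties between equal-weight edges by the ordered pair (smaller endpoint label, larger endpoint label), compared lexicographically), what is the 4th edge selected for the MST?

R8-R9

Sort edges by weight, then run Kruskal:
R4-R7 (1): add — endpoints in different components.
R6-R9 (3): add — endpoints in different components.
R4-R6 (9): add — endpoints in different components.
R4-R9 (11): skip — R9 and R4 already connected.
R8-R9 (17): add — endpoints in different components.
The 4th edge added is R8-R9.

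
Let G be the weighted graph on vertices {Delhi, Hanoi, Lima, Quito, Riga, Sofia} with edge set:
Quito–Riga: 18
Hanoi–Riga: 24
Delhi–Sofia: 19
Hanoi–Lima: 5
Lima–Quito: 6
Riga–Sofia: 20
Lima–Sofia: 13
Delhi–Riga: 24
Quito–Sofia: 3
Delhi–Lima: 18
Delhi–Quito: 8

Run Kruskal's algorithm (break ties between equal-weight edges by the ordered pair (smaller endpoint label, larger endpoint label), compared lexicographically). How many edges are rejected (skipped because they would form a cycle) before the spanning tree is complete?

2

Kruskal's algorithm — process edges by increasing weight (ties by edge label):
Quito–Sofia (3): add. Components now {Delhi} {Quito,Sofia} {Riga} {Hanoi} {Lima}
Hanoi–Lima (5): add. Components now {Delhi} {Quito,Sofia} {Riga} {Hanoi,Lima}
Lima–Quito (6): add. Components now {Delhi} {Hanoi,Lima,Quito,Sofia} {Riga}
Delhi–Quito (8): add. Components now {Delhi,Hanoi,Lima,Quito,Sofia} {Riga}
Lima–Sofia (13): skip — Sofia and Lima already connected.
Delhi–Lima (18): skip — Delhi and Lima already connected.
Quito–Riga (18): add. Components now {Delhi,Hanoi,Lima,Quito,Riga,Sofia}
Edges rejected before the tree was complete: 2.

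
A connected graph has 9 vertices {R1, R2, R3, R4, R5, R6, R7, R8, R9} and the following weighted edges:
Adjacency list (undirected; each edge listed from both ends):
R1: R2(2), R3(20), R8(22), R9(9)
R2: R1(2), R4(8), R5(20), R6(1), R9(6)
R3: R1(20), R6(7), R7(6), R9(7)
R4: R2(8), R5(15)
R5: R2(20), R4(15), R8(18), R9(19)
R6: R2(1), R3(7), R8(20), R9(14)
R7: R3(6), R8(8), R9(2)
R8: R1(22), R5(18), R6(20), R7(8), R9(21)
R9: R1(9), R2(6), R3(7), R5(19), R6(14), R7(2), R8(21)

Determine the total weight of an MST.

48

Prim, starting at R2.
Step 1: cheapest edge leaving the tree is R2 R6 (1); add R6.
Step 2: cheapest edge leaving the tree is R1 R2 (2); add R1.
Step 3: cheapest edge leaving the tree is R2 R9 (6); add R9.
Step 4: cheapest edge leaving the tree is R7 R9 (2); add R7.
Step 5: cheapest edge leaving the tree is R3 R7 (6); add R3.
Step 6: cheapest edge leaving the tree is R2 R4 (8); add R4.
Step 7: cheapest edge leaving the tree is R7 R8 (8); add R8.
Step 8: cheapest edge leaving the tree is R4 R5 (15); add R5.
MST edges: R2 R6, R1 R2, R2 R9, R7 R9, R3 R7, R2 R4, R7 R8, R4 R5; total weight 1+2+6+2+6+8+8+15 = 48.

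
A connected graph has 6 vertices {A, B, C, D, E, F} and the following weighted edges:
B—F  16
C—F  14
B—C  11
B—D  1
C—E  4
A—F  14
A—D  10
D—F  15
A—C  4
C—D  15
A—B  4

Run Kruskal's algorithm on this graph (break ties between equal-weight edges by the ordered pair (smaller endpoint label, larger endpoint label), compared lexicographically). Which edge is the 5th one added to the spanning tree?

A-F

Kruskal: consider edges lightest-first.
B—D (1): add. Components now {A} {B,D} {C} {E} {F}
A—B (4): add. Components now {A,B,D} {C} {E} {F}
A—C (4): add. Components now {A,B,C,D} {E} {F}
C—E (4): add. Components now {A,B,C,D,E} {F}
A—D (10): skip — A and D already connected.
B—C (11): skip — B and C already connected.
A—F (14): add. Components now {A,B,C,D,E,F}
The 5th edge added is A—F.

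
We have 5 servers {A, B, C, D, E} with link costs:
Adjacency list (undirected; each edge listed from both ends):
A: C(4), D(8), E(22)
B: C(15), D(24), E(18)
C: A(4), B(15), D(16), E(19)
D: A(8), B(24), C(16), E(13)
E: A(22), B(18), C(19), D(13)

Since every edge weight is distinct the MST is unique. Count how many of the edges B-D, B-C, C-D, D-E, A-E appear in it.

Sort edges by weight, then run Kruskal:
A-C (4): add — endpoints in different components.
A-D (8): add — endpoints in different components.
D-E (13): add — endpoints in different components.
B-C (15): add — endpoints in different components.
MST edge set: {A-C, A-D, D-E, B-C}.
Of the listed edges, {B-C, D-E} are in the MST → 2.

2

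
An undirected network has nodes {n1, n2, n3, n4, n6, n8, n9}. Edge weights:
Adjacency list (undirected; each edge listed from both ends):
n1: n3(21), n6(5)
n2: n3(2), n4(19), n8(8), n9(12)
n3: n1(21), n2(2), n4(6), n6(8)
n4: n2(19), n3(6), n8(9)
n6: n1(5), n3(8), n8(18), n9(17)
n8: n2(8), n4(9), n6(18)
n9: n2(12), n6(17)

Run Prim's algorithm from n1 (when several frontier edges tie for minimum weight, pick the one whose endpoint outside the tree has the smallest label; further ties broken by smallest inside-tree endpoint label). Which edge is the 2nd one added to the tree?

n3-n6

Prim's algorithm from n1:
Step 1: cheapest edge leaving the tree is n1–n6 (5); add n6.
Step 2: cheapest edge leaving the tree is n3–n6 (8); add n3.
Step 3: cheapest edge leaving the tree is n2–n3 (2); add n2.
Step 4: cheapest edge leaving the tree is n3–n4 (6); add n4.
Step 5: cheapest edge leaving the tree is n2–n8 (8); add n8.
Step 6: cheapest edge leaving the tree is n2–n9 (12); add n9.
The 2nd edge added is n3–n6.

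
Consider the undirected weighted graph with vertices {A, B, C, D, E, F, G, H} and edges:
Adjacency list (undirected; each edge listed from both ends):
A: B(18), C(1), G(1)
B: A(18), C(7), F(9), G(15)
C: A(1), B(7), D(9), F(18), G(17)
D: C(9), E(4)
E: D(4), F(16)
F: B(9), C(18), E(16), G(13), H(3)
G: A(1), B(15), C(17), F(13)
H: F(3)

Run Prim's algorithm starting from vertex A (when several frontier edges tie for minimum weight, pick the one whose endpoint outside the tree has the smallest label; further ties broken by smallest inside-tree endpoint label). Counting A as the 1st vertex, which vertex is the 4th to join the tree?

B

Prim's algorithm from A:
Step 1: frontier [A-C 1, A-G 1, A-B 18] → take A-C (1); add C.
Step 2: frontier [A-G 1, A-B 18, B-C 7, C-D 9, C-G 17, C-F 18] → take A-G (1); add G.
Step 3: frontier [A-B 18, B-C 7, C-D 9, C-F 18, F-G 13, B-G 15] → take B-C (7); add B.
Step 4: frontier [B-F 9, C-D 9, C-F 18, F-G 13] → take C-D (9); add D.
Step 5: frontier [B-F 9, C-F 18, D-E 4, F-G 13] → take D-E (4); add E.
Step 6: frontier [B-F 9, C-F 18, E-F 16, F-G 13] → take B-F (9); add F.
Step 7: frontier [F-H 3] → take F-H (3); add H.
Vertex order: A, C, G, B, D, E, F, H. The 4th vertex is B.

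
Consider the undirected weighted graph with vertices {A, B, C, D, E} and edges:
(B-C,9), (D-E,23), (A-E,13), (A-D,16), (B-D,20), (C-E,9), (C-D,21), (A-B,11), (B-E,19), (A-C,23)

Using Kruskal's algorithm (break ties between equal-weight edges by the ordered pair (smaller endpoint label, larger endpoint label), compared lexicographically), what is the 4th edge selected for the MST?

A-D

Kruskal: consider edges lightest-first.
B-C (9): add — endpoints in different components.
C-E (9): add — endpoints in different components.
A-B (11): add — endpoints in different components.
A-E (13): skip — A and E already connected.
A-D (16): add — endpoints in different components.
The 4th edge added is A-D.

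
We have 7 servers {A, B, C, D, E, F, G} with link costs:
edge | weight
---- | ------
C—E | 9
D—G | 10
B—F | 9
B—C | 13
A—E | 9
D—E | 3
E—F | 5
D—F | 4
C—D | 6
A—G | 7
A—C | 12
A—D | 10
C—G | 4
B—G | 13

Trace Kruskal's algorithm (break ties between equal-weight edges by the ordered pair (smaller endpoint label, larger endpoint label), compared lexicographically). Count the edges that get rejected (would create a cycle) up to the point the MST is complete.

Kruskal: consider edges lightest-first.
D—E (3): add — endpoints in different components.
C—G (4): add — endpoints in different components.
D—F (4): add — endpoints in different components.
E—F (5): skip — E and F already connected.
C—D (6): add — endpoints in different components.
A—G (7): add — endpoints in different components.
A—E (9): skip — A and E already connected.
B—F (9): add — endpoints in different components.
Edges rejected before the tree was complete: 2.

2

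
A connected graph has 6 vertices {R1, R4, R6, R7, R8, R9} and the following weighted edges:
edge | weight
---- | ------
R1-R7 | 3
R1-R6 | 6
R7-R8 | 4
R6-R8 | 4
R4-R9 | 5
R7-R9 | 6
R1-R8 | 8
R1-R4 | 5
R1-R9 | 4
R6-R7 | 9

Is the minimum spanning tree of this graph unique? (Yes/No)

Kruskal's algorithm — process edges by increasing weight (ties by edge label):
R1-R7 (3): add. Components now {R1,R7} {R6} {R8} {R9} {R4}
R1-R9 (4): add. Components now {R1,R7,R9} {R6} {R8} {R4}
R6-R8 (4): add. Components now {R1,R7,R9} {R6,R8} {R4}
R7-R8 (4): add. Components now {R1,R6,R7,R8,R9} {R4}
R1-R4 (5): add. Components now {R1,R4,R6,R7,R8,R9}
Non-tree edge R4-R9 has weight 5, equal to the heaviest edge on its tree cycle — swapping gives another MST of the same weight. Not unique.

No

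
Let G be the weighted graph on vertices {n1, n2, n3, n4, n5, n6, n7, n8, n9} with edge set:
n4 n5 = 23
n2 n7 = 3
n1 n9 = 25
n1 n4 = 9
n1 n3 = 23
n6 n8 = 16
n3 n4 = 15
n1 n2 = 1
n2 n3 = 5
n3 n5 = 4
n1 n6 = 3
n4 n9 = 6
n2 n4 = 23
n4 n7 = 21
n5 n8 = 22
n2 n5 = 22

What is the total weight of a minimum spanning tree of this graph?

Grow the tree from n7 using Prim:
Step 1: cheapest edge leaving the tree is n2 n7 (3); add n2.
Step 2: cheapest edge leaving the tree is n1 n2 (1); add n1.
Step 3: cheapest edge leaving the tree is n1 n6 (3); add n6.
Step 4: cheapest edge leaving the tree is n2 n3 (5); add n3.
Step 5: cheapest edge leaving the tree is n3 n5 (4); add n5.
Step 6: cheapest edge leaving the tree is n1 n4 (9); add n4.
Step 7: cheapest edge leaving the tree is n4 n9 (6); add n9.
Step 8: cheapest edge leaving the tree is n6 n8 (16); add n8.
MST edges: n2 n7, n1 n2, n1 n6, n2 n3, n3 n5, n1 n4, n4 n9, n6 n8; total weight 3+1+3+5+4+9+6+16 = 47.

47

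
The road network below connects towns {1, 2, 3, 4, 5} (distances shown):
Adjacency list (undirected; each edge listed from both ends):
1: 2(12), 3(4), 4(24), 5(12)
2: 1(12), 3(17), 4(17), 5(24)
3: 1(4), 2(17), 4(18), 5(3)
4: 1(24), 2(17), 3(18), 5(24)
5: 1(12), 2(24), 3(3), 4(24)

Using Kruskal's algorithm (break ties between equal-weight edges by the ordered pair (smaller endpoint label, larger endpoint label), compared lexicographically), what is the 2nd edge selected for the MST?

1-3

Kruskal's algorithm — process edges by increasing weight (ties by edge label):
3—5 (3): add. Components now {1} {2} {3,5} {4}
1—3 (4): add. Components now {1,3,5} {2} {4}
1—2 (12): add. Components now {1,2,3,5} {4}
1—5 (12): skip — 1 and 5 already connected.
2—3 (17): skip — 2 and 3 already connected.
2—4 (17): add. Components now {1,2,3,4,5}
The 2nd edge added is 1—3.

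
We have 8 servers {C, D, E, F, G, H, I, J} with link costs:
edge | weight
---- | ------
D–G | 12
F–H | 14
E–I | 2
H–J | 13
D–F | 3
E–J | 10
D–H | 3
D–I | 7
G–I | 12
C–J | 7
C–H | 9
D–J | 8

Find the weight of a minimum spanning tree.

42

Kruskal's algorithm — process edges by increasing weight (ties by edge label):
E–I (2): add — endpoints in different components.
D–F (3): add — endpoints in different components.
D–H (3): add — endpoints in different components.
C–J (7): add — endpoints in different components.
D–I (7): add — endpoints in different components.
D–J (8): add — endpoints in different components.
C–H (9): skip — C and H already connected.
E–J (10): skip — E and J already connected.
D–G (12): add — endpoints in different components.
MST edges: E–I, D–F, D–H, C–J, D–I, D–J, D–G; total weight 2+3+3+7+7+8+12 = 42.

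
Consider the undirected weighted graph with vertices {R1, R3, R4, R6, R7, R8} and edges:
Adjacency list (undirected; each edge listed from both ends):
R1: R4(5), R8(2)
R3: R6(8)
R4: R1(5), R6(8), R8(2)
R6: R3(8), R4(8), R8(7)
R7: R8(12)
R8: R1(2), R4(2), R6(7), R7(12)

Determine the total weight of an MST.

Prim's algorithm from R8:
Step 1: cheapest edge leaving the tree is R1-R8 (2); add R1.
Step 2: cheapest edge leaving the tree is R4-R8 (2); add R4.
Step 3: cheapest edge leaving the tree is R6-R8 (7); add R6.
Step 4: cheapest edge leaving the tree is R3-R6 (8); add R3.
Step 5: cheapest edge leaving the tree is R7-R8 (12); add R7.
MST edges: R1-R8, R4-R8, R6-R8, R3-R6, R7-R8; total weight 2+2+7+8+12 = 31.

31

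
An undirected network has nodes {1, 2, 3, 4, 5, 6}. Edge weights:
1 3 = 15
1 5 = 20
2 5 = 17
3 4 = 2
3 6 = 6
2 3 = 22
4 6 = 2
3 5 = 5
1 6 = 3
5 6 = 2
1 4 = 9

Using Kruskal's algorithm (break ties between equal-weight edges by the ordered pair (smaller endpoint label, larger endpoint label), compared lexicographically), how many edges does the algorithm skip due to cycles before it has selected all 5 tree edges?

4

Kruskal: consider edges lightest-first.
3 4 (2): add. Components now {1} {2} {3,4} {5} {6}
4 6 (2): add. Components now {1} {2} {3,4,6} {5}
5 6 (2): add. Components now {1} {2} {3,4,5,6}
1 6 (3): add. Components now {1,3,4,5,6} {2}
3 5 (5): skip — 3 and 5 already connected.
3 6 (6): skip — 3 and 6 already connected.
1 4 (9): skip — 1 and 4 already connected.
1 3 (15): skip — 1 and 3 already connected.
2 5 (17): add. Components now {1,2,3,4,5,6}
Edges rejected before the tree was complete: 4.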